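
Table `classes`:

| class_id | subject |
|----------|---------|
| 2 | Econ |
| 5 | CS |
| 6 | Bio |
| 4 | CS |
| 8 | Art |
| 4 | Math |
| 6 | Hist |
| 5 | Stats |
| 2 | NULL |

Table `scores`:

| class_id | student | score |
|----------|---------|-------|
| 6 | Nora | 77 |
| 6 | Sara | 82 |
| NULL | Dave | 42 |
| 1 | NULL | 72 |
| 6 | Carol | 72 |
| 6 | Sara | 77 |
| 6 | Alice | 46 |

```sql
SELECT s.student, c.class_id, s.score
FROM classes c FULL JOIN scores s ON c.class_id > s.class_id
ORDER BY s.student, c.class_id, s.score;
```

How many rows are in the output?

15

FULL OUTER JOIN keeps every row from both sides; unmatched rows get NULL for the other side's columns.
Matching on c.class_id > s.class_id. A NULL in a compared column never satisfies the condition.
Matched pairs: 14; unmatched c rows kept: 0; unmatched s rows kept: 1.
Total: 14 matched + 1 padded = 15 rows.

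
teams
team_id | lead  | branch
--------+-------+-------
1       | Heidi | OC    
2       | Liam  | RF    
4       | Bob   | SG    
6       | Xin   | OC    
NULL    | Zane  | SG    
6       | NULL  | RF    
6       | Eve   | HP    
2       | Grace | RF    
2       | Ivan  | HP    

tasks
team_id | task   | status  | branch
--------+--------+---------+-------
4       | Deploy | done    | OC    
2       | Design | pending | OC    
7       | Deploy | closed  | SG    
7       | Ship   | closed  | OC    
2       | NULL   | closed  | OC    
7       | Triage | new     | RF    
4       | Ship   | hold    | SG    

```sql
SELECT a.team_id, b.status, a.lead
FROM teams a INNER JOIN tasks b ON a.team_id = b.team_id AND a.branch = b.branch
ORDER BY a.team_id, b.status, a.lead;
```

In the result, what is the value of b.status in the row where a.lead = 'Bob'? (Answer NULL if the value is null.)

hold

INNER JOIN keeps only pairs where the ON condition holds.
Matching on a.team_id = b.team_id AND a.branch = b.branch. A NULL in a compared column never satisfies the condition.
Matched pairs: 1.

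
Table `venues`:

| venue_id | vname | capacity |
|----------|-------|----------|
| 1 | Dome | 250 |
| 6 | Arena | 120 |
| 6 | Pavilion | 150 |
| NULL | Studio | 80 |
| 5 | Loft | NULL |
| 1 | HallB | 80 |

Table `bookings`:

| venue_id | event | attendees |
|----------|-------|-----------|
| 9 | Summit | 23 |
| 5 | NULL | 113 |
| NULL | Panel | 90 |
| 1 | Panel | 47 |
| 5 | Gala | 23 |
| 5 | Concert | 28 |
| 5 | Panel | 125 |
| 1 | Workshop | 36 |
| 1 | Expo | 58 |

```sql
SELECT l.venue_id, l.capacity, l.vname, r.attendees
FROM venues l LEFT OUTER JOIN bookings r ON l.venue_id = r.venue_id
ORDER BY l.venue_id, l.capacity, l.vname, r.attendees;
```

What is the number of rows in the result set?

13

LEFT JOIN keeps every row from `venues`; unmatched rows get NULL for `bookings`'s columns.
Matching on l.venue_id = r.venue_id. A NULL in a compared column never satisfies the condition.
- l[0] venue_id=1 → 3 match(es) in r → 3 row(s).
- l[1] venue_id=6 → no match; kept with NULLs on the r side.
- l[2] venue_id=6 → no match; kept with NULLs on the r side.
- l[3] venue_id=NULL → no match; kept with NULLs on the r side.
- l[4] venue_id=5 → 4 match(es) in r → 4 row(s).
- l[5] venue_id=1 → 3 match(es) in r → 3 row(s).
Total: 10 matched + 3 padded = 13 rows.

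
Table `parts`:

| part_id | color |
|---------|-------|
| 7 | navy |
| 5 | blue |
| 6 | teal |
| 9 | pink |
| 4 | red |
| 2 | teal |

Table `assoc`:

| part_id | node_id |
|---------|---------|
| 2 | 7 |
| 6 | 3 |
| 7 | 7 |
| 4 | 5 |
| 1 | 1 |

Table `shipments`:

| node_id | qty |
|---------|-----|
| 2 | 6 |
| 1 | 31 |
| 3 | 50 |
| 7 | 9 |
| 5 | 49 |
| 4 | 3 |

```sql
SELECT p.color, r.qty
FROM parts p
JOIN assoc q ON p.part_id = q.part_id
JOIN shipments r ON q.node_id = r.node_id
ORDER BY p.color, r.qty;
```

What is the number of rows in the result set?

4

Joins associate left-to-right: parts INNER JOIN assoc on part_id gives 4 intermediate row(s).
Then INNER JOIN `shipments r` on node_id: keep only rows whose q.node_id appears in r.
Result: 4 row(s).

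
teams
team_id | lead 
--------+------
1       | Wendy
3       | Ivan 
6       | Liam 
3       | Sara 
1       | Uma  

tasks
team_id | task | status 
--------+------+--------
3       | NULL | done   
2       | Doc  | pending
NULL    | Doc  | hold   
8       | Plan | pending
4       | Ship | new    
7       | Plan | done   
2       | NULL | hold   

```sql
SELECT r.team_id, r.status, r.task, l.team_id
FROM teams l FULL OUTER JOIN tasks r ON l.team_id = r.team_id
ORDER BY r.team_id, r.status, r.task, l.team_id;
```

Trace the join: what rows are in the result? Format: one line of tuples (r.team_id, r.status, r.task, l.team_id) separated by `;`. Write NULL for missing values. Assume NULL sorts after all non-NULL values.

FULL OUTER JOIN keeps every row from both sides; unmatched rows get NULL for the other side's columns.
Matching on l.team_id = r.team_id. A NULL in a compared column never satisfies the condition.
Matched pairs: 2; unmatched l rows kept: 3; unmatched r rows kept: 6.

(2, hold, NULL, NULL); (2, pending, Doc, NULL); (3, done, NULL, 3); (3, done, NULL, 3); (4, new, Ship, NULL); (7, done, Plan, NULL); (8, pending, Plan, NULL); (NULL, hold, Doc, NULL); (NULL, NULL, NULL, 1); (NULL, NULL, NULL, 1); (NULL, NULL, NULL, 6)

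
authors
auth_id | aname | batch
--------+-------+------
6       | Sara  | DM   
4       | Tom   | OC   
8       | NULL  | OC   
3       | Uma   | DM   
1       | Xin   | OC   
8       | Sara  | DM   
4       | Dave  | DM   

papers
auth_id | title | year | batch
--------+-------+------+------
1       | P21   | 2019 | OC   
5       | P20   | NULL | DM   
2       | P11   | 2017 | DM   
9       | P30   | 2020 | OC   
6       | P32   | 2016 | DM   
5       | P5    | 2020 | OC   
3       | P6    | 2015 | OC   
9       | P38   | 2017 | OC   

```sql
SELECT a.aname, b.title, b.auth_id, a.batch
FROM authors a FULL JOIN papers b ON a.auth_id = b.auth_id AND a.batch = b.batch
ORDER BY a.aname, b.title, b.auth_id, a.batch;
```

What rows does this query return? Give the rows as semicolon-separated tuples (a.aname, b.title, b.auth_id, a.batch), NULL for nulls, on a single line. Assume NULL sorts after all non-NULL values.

FULL OUTER JOIN keeps every row from both sides; unmatched rows get NULL for the other side's columns.
Matching on a.auth_id = b.auth_id AND a.batch = b.batch.
- a (auth_id=6, batch=DM) pairs with 1 row(s) of b.
- a (auth_id=4, batch=OC) has no partner → padded with NULL.
- a (auth_id=8, batch=OC) has no partner → padded with NULL.
- a (auth_id=3, batch=DM) has no partner → padded with NULL.
- a (auth_id=1, batch=OC) pairs with 1 row(s) of b.
- a (auth_id=8, batch=DM) has no partner → padded with NULL.
- a (auth_id=4, batch=DM) has no partner → padded with NULL.
- 6 row(s) from b found no a partner → padded with NULL.

(Dave, NULL, NULL, DM); (Sara, P32, 6, DM); (Sara, NULL, NULL, DM); (Tom, NULL, NULL, OC); (Uma, NULL, NULL, DM); (Xin, P21, 1, OC); (NULL, P11, 2, NULL); (NULL, P20, 5, NULL); (NULL, P30, 9, NULL); (NULL, P38, 9, NULL); (NULL, P5, 5, NULL); (NULL, P6, 3, NULL); (NULL, NULL, NULL, OC)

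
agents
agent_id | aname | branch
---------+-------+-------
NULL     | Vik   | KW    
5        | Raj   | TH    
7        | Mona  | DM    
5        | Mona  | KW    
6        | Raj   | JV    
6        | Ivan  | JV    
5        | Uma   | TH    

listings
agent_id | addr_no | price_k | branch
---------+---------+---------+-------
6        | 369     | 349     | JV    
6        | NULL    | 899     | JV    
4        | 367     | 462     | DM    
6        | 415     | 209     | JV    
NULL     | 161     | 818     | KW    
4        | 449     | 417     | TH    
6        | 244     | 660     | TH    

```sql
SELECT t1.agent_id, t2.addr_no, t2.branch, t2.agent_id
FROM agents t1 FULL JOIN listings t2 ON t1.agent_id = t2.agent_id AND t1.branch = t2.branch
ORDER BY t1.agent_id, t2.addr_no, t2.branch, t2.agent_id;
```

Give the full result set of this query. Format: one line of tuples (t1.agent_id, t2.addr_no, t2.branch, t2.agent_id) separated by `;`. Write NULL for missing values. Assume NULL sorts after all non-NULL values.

FULL OUTER JOIN keeps every row from both sides; unmatched rows get NULL for the other side's columns.
Matching on t1.agent_id = t2.agent_id AND t1.branch = t2.branch. A NULL in a compared column never satisfies the condition.
Matched pairs: 6; unmatched t1 rows kept: 5; unmatched t2 rows kept: 4.

(5, NULL, NULL, NULL); (5, NULL, NULL, NULL); (5, NULL, NULL, NULL); (6, 369, JV, 6); (6, 369, JV, 6); (6, 415, JV, 6); (6, 415, JV, 6); (6, NULL, JV, 6); (6, NULL, JV, 6); (7, NULL, NULL, NULL); (NULL, 161, KW, NULL); (NULL, 244, TH, 6); (NULL, 367, DM, 4); (NULL, 449, TH, 4); (NULL, NULL, NULL, NULL)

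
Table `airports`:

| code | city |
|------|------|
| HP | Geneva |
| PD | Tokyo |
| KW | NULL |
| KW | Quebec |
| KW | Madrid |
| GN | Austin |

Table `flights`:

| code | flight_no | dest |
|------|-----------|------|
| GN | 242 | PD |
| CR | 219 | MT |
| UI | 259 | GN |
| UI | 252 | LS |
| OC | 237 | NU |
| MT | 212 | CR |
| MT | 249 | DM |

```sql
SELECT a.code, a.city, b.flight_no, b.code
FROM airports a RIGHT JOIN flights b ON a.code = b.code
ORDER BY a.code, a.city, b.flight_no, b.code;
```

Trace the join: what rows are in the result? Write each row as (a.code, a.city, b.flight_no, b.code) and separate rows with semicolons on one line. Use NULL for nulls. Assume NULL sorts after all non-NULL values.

(GN, Austin, 242, GN); (NULL, NULL, 212, MT); (NULL, NULL, 219, CR); (NULL, NULL, 237, OC); (NULL, NULL, 249, MT); (NULL, NULL, 252, UI); (NULL, NULL, 259, UI)

RIGHT JOIN keeps every row from `flights`; unmatched rows get NULL for `airports`'s columns.
Matching on a.code = b.code.
- a (code=HP) has no partner in b.
- a (code=PD) has no partner in b.
- a (code=KW) has no partner in b.
- a (code=KW) has no partner in b.
- a (code=KW) has no partner in b.
- a (code=GN) pairs with 1 row(s) of b.
- 6 b row(s) had no a match → kept, a columns NULL.
After projecting and ordering:
a.code | a.city | b.flight_no | b.code
GN | Austin | 242 | GN
NULL | NULL | 212 | MT
NULL | NULL | 219 | CR
NULL | NULL | 237 | OC
NULL | NULL | 249 | MT
NULL | NULL | 252 | UI
NULL | NULL | 259 | UI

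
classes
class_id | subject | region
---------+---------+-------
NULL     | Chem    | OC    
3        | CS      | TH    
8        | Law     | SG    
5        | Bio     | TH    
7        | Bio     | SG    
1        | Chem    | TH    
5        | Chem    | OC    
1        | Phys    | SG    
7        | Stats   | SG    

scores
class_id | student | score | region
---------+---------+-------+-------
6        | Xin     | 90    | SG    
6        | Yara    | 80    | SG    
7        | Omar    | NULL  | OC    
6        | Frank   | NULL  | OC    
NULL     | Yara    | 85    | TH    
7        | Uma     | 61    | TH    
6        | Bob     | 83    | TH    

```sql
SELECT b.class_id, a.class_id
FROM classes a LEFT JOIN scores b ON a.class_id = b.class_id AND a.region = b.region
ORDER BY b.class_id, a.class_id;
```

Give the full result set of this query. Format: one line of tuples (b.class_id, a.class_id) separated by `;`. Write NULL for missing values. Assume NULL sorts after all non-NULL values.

LEFT JOIN keeps every row from `classes`; unmatched rows get NULL for `scores`'s columns.
Matching on a.class_id = b.class_id AND a.region = b.region. A NULL in a compared column never satisfies the condition.
- a row (class_id=NULL, region=OC): no match → kept, b columns NULL.
- a row (class_id=3, region=TH): no match → kept, b columns NULL.
- a row (class_id=8, region=SG): no match → kept, b columns NULL.
- a row (class_id=5, region=TH): no match → kept, b columns NULL.
- a row (class_id=7, region=SG): no match → kept, b columns NULL.
- a row (class_id=1, region=TH): no match → kept, b columns NULL.
- a row (class_id=5, region=OC): no match → kept, b columns NULL.
- a row (class_id=1, region=SG): no match → kept, b columns NULL.
- a row (class_id=7, region=SG): no match → kept, b columns NULL.
After projecting and ordering:
b.class_id | a.class_id
NULL | 1
NULL | 1
NULL | 3
NULL | 5
NULL | 5
NULL | 7
NULL | 7
NULL | 8
NULL | NULL

(NULL, 1); (NULL, 1); (NULL, 3); (NULL, 5); (NULL, 5); (NULL, 7); (NULL, 7); (NULL, 8); (NULL, NULL)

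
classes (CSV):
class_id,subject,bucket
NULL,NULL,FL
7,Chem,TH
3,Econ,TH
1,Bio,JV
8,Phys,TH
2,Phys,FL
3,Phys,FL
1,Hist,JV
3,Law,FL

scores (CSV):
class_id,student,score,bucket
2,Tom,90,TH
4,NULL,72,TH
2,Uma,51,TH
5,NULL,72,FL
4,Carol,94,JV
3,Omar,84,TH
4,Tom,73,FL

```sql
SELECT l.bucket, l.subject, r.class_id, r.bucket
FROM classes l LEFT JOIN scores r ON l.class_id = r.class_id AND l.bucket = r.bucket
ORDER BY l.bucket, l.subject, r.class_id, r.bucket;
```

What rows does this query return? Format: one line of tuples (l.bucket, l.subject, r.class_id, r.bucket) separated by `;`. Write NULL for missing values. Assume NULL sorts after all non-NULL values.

(FL, Law, NULL, NULL); (FL, Phys, NULL, NULL); (FL, Phys, NULL, NULL); (FL, NULL, NULL, NULL); (JV, Bio, NULL, NULL); (JV, Hist, NULL, NULL); (TH, Chem, NULL, NULL); (TH, Econ, 3, TH); (TH, Phys, NULL, NULL)

LEFT JOIN keeps every row from `classes`; unmatched rows get NULL for `scores`'s columns.
Matching on l.class_id = r.class_id AND l.bucket = r.bucket. A NULL in a compared column never satisfies the condition.
- l row (class_id=NULL, bucket=FL): no match → kept, r columns NULL.
- l row (class_id=7, bucket=TH): no match → kept, r columns NULL.
- l row (class_id=3, bucket=TH): matches 1 r row(s) → 1 output row(s).
- l row (class_id=1, bucket=JV): no match → kept, r columns NULL.
- l row (class_id=8, bucket=TH): no match → kept, r columns NULL.
- l row (class_id=2, bucket=FL): no match → kept, r columns NULL.
- l row (class_id=3, bucket=FL): no match → kept, r columns NULL.
- l row (class_id=1, bucket=JV): no match → kept, r columns NULL.
- l row (class_id=3, bucket=FL): no match → kept, r columns NULL.
After projecting and ordering:
l.bucket | l.subject | r.class_id | r.bucket
FL | Law | NULL | NULL
FL | Phys | NULL | NULL
FL | Phys | NULL | NULL
FL | NULL | NULL | NULL
JV | Bio | NULL | NULL
JV | Hist | NULL | NULL
TH | Chem | NULL | NULL
TH | Econ | 3 | TH
TH | Phys | NULL | NULL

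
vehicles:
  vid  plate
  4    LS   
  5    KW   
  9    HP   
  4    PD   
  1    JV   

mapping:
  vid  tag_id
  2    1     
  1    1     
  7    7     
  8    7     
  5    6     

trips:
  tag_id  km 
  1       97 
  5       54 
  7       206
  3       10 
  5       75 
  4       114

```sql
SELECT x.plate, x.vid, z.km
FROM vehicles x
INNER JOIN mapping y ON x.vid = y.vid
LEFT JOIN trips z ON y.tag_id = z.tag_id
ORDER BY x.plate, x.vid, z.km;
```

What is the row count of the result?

2

Joins associate left-to-right: vehicles INNER JOIN mapping on vid gives 2 intermediate row(s).
Then LEFT JOIN `trips z` on tag_id: each of those 2 rows is kept; rows whose y.tag_id has no match in z get NULL for z's columns.
Result: 2 row(s).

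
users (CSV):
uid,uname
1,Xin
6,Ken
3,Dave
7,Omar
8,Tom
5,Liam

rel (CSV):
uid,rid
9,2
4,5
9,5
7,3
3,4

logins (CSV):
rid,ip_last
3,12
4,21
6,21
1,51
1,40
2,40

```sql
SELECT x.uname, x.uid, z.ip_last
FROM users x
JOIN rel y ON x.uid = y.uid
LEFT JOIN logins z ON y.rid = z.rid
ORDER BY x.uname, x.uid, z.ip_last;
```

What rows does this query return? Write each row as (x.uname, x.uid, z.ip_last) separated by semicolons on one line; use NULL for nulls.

Step 1 — x INNER JOIN y on uid → 2 row(s).
Then LEFT JOIN `logins z` on rid: each of those 2 rows is kept; rows whose y.rid has no match in z get NULL for z's columns.

(Dave, 3, 21); (Omar, 7, 12)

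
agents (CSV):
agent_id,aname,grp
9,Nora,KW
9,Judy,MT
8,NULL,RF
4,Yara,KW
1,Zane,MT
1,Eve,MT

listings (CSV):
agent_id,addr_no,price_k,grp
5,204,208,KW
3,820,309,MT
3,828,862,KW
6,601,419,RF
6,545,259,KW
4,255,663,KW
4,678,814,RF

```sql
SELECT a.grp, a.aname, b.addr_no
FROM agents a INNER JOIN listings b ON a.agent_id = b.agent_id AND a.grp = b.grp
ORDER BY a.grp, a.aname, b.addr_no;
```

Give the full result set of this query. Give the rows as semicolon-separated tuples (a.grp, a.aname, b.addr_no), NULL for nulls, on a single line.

(KW, Yara, 255)

INNER JOIN keeps only pairs where the ON condition holds.
Matching on a.agent_id = b.agent_id AND a.grp = b.grp.
- agent_id=9, grp=KW: no matching b row, dropped.
- agent_id=9, grp=MT: no matching b row, dropped.
- agent_id=8, grp=RF: no matching b row, dropped.
- agent_id=4, grp=KW: 1 matching b row(s), so 1 row(s) emitted.
- agent_id=1, grp=MT: no matching b row, dropped.
- agent_id=1, grp=MT: no matching b row, dropped.
After projecting and ordering:
a.grp | a.aname | b.addr_no
KW | Yara | 255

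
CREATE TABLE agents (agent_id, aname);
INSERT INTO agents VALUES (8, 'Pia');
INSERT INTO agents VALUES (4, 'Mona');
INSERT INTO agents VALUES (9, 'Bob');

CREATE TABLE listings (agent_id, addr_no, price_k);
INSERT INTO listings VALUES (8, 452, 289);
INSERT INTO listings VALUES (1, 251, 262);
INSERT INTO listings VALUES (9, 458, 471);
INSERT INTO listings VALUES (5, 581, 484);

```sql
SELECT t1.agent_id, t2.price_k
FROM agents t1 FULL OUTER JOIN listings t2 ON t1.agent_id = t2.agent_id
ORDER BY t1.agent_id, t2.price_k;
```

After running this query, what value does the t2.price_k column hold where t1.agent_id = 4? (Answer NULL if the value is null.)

NULL

FULL OUTER JOIN keeps every row from both sides; unmatched rows get NULL for the other side's columns.
Matching on t1.agent_id = t2.agent_id.
- t1 row (agent_id=8): matches 1 t2 row(s) → 1 output row(s).
- t1 row (agent_id=4): no match → kept, t2 columns NULL.
- t1 row (agent_id=9): matches 1 t2 row(s) → 1 output row(s).
- plus 2 unmatched t2 row(s), each kept with NULL t1 columns.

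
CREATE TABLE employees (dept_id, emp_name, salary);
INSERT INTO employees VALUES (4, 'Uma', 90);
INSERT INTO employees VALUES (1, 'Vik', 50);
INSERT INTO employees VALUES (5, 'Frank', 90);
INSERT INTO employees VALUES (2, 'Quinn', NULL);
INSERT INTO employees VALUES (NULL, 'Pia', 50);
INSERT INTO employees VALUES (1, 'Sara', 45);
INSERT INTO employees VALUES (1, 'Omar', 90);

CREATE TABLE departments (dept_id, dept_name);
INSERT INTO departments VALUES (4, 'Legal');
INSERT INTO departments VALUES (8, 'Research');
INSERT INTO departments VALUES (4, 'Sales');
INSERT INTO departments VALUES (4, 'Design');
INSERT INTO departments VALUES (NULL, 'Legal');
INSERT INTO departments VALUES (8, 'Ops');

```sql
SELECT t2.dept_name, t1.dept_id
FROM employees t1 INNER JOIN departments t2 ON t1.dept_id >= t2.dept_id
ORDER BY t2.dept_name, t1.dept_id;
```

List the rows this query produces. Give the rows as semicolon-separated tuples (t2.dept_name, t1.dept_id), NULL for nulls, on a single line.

(Design, 4); (Design, 5); (Legal, 4); (Legal, 5); (Sales, 4); (Sales, 5)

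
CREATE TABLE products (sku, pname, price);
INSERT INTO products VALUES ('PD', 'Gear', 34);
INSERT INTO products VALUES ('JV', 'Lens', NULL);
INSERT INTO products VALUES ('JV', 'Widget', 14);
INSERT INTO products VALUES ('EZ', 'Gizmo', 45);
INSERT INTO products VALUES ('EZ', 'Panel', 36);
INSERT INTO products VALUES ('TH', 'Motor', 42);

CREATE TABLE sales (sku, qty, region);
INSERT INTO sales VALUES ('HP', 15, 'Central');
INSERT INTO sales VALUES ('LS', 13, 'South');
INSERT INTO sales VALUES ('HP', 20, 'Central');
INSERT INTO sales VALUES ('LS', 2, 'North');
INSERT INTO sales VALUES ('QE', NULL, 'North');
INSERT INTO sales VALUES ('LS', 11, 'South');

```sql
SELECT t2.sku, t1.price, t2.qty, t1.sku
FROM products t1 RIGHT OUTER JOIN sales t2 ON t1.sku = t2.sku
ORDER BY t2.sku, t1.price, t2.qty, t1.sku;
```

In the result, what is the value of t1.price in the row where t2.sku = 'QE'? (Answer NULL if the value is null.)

NULL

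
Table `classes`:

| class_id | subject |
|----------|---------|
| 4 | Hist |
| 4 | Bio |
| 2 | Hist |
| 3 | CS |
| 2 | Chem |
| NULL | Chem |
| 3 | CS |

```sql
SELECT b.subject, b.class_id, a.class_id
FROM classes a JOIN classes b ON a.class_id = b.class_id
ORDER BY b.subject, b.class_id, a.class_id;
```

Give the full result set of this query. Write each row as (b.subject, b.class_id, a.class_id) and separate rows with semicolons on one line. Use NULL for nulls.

INNER JOIN keeps only pairs where the ON condition holds.
Matching on a.class_id = b.class_id. A NULL in a compared column never satisfies the condition.
Matched pairs: 12.

(Bio, 4, 4); (Bio, 4, 4); (CS, 3, 3); (CS, 3, 3); (CS, 3, 3); (CS, 3, 3); (Chem, 2, 2); (Chem, 2, 2); (Hist, 2, 2); (Hist, 2, 2); (Hist, 4, 4); (Hist, 4, 4)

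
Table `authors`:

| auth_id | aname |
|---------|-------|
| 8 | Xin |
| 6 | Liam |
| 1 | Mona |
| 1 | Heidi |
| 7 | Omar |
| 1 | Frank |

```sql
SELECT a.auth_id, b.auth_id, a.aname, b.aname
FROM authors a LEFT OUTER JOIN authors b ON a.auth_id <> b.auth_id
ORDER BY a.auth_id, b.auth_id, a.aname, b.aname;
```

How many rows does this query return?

LEFT JOIN keeps every row from `authors a`; unmatched rows get NULL for `authors b`'s columns.
Matching on a.auth_id <> b.auth_id.
Matched pairs: 24; unmatched a rows kept: 0.
Total: 24 rows.

24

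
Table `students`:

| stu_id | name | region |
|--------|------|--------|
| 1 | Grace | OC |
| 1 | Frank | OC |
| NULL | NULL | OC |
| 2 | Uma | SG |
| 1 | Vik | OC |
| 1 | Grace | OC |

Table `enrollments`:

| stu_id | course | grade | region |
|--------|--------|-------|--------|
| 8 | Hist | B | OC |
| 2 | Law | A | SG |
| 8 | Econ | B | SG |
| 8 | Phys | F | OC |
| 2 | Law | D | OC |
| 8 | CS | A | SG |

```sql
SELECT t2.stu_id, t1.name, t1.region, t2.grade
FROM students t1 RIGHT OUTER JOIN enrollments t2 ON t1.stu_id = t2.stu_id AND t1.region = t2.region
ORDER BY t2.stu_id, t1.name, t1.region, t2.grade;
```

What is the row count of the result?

RIGHT JOIN keeps every row from `enrollments`; unmatched rows get NULL for `students`'s columns.
Matching on t1.stu_id = t2.stu_id AND t1.region = t2.region. A NULL in a compared column never satisfies the condition.
- stu_id=1, region=OC: no matching t2 row.
- stu_id=1, region=OC: no matching t2 row.
- stu_id=NULL, region=OC: no matching t2 row.
- stu_id=2, region=SG: 1 matching t2 row(s), so 1 row(s) emitted.
- stu_id=1, region=OC: no matching t2 row.
- stu_id=1, region=OC: no matching t2 row.
- 5 row(s) from t2 found no t1 partner → padded with NULL.
Total: 1 matched + 5 padded = 6 rows.

6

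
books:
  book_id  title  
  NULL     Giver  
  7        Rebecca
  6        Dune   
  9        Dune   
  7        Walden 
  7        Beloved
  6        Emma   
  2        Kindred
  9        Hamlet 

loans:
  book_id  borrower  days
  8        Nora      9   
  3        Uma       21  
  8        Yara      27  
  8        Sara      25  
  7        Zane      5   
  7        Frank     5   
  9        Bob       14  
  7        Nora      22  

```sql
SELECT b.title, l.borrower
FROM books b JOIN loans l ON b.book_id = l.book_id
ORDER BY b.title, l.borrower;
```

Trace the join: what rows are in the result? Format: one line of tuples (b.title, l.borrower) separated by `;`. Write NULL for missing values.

INNER JOIN keeps only pairs where the ON condition holds.
Matching on b.book_id = l.book_id. A NULL in a compared column never satisfies the condition.
- b row (book_id=NULL): no match → dropped.
- b row (book_id=7): matches 3 l row(s) → 3 output row(s).
- b row (book_id=6): no match → dropped.
- b row (book_id=9): matches 1 l row(s) → 1 output row(s).
- b row (book_id=7): matches 3 l row(s) → 3 output row(s).
- b row (book_id=7): matches 3 l row(s) → 3 output row(s).
- b row (book_id=6): no match → dropped.
- b row (book_id=2): no match → dropped.
- b row (book_id=9): matches 1 l row(s) → 1 output row(s).

(Beloved, Frank); (Beloved, Nora); (Beloved, Zane); (Dune, Bob); (Hamlet, Bob); (Rebecca, Frank); (Rebecca, Nora); (Rebecca, Zane); (Walden, Frank); (Walden, Nora); (Walden, Zane)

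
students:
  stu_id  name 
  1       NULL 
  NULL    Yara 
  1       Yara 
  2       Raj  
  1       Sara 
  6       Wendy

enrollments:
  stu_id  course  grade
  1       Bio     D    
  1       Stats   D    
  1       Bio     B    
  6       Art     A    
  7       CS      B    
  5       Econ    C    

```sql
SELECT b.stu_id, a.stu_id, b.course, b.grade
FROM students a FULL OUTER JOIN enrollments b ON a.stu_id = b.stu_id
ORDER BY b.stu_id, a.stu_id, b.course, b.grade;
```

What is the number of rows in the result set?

FULL OUTER JOIN keeps every row from both sides; unmatched rows get NULL for the other side's columns.
Matching on a.stu_id = b.stu_id. A NULL in a compared column never satisfies the condition.
- stu_id=1: 3 matching b row(s), so 3 row(s) emitted.
- stu_id=NULL: no b row matches, row kept with b columns NULL.
- stu_id=1: 3 matching b row(s), so 3 row(s) emitted.
- stu_id=2: no b row matches, row kept with b columns NULL.
- stu_id=1: 3 matching b row(s), so 3 row(s) emitted.
- stu_id=6: 1 matching b row(s), so 1 row(s) emitted.
- 2 row(s) from b found no a partner → padded with NULL.
Total: 10 matched + 4 padded = 14 rows.

14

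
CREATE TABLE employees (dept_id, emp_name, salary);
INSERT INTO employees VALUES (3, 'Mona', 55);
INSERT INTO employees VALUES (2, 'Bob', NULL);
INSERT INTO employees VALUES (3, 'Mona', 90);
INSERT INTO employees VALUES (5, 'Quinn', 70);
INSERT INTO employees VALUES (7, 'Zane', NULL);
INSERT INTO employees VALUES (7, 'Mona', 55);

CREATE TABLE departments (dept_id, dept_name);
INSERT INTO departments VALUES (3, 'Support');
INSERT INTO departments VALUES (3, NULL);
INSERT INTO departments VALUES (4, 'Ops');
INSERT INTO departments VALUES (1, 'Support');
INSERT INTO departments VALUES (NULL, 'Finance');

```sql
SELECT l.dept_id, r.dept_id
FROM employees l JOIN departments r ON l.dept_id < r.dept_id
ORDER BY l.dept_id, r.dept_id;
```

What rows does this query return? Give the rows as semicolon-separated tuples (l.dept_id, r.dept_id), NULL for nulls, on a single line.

(2, 3); (2, 3); (2, 4); (3, 4); (3, 4)

INNER JOIN keeps only pairs where the ON condition holds.
Matching on l.dept_id < r.dept_id. A NULL in a compared column never satisfies the condition.
- l row (dept_id=3): matches 1 r row(s) → 1 output row(s).
- l row (dept_id=2): matches 3 r row(s) → 3 output row(s).
- l row (dept_id=3): matches 1 r row(s) → 1 output row(s).
- l row (dept_id=5): no match → dropped.
- l row (dept_id=7): no match → dropped.
- l row (dept_id=7): no match → dropped.
After projecting and ordering:
l.dept_id | r.dept_id
2 | 3
2 | 3
2 | 4
3 | 4
3 | 4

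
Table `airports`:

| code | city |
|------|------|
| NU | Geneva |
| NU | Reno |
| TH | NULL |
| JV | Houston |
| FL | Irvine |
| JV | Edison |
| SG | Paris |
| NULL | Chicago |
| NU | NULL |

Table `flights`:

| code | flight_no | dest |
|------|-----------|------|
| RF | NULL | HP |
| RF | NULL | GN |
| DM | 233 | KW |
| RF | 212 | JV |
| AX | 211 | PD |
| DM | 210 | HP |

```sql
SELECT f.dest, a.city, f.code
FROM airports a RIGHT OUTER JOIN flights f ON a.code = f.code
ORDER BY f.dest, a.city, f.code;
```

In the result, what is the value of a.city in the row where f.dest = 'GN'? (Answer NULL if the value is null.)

NULL

RIGHT JOIN keeps every row from `flights`; unmatched rows get NULL for `airports`'s columns.
Matching on a.code = f.code. A NULL in a compared column never satisfies the condition.
- a (code=NU) has no partner in f.
- a (code=NU) has no partner in f.
- a (code=TH) has no partner in f.
- a (code=JV) has no partner in f.
- a (code=FL) has no partner in f.
- a (code=JV) has no partner in f.
- a (code=SG) has no partner in f.
- a (code=NULL) has no partner in f.
- a (code=NU) has no partner in f.
- plus 6 unmatched f row(s), each kept with NULL a columns.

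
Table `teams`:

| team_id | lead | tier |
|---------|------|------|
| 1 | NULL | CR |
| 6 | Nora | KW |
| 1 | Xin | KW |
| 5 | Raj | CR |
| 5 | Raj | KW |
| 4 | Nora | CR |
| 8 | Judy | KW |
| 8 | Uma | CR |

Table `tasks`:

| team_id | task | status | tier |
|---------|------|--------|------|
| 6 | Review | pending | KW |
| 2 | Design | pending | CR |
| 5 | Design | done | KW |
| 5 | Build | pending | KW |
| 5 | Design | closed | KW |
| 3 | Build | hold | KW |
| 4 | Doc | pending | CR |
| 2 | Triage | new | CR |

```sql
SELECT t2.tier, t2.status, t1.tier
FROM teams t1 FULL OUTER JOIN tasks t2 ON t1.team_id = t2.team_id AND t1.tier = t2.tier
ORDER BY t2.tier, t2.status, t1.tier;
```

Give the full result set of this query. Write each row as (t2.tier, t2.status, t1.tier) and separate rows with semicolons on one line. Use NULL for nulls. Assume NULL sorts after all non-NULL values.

(CR, new, NULL); (CR, pending, CR); (CR, pending, NULL); (KW, closed, KW); (KW, done, KW); (KW, hold, NULL); (KW, pending, KW); (KW, pending, KW); (NULL, NULL, CR); (NULL, NULL, CR); (NULL, NULL, CR); (NULL, NULL, KW); (NULL, NULL, KW)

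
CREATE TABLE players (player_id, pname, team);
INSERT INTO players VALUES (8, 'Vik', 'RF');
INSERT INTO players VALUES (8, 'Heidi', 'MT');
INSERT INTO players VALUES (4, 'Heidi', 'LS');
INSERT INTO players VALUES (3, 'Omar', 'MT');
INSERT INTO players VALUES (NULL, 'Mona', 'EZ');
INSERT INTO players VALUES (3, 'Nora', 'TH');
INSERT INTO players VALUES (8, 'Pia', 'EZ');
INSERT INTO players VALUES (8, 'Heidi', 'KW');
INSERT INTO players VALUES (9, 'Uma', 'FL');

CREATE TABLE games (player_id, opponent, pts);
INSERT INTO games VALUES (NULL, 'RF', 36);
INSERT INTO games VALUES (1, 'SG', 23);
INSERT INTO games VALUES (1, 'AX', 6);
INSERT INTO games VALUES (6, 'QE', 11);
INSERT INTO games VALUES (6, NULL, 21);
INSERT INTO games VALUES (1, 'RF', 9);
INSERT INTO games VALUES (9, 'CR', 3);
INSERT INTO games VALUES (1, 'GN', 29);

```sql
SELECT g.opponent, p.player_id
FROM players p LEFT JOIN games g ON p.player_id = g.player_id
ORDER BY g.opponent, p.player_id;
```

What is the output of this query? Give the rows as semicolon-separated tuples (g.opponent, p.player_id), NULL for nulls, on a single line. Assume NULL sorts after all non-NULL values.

LEFT JOIN keeps every row from `players`; unmatched rows get NULL for `games`'s columns.
Matching on p.player_id = g.player_id. A NULL in a compared column never satisfies the condition.
- player_id=8: no g row matches, row kept with g columns NULL.
- player_id=8: no g row matches, row kept with g columns NULL.
- player_id=4: no g row matches, row kept with g columns NULL.
- player_id=3: no g row matches, row kept with g columns NULL.
- player_id=NULL: no g row matches, row kept with g columns NULL.
- player_id=3: no g row matches, row kept with g columns NULL.
- player_id=8: no g row matches, row kept with g columns NULL.
- player_id=8: no g row matches, row kept with g columns NULL.
- player_id=9: 1 matching g row(s), so 1 row(s) emitted.
After projecting and ordering:
g.opponent | p.player_id
CR | 9
NULL | 3
NULL | 3
NULL | 4
NULL | 8
NULL | 8
NULL | 8
NULL | 8
NULL | NULL

(CR, 9); (NULL, 3); (NULL, 3); (NULL, 4); (NULL, 8); (NULL, 8); (NULL, 8); (NULL, 8); (NULL, NULL)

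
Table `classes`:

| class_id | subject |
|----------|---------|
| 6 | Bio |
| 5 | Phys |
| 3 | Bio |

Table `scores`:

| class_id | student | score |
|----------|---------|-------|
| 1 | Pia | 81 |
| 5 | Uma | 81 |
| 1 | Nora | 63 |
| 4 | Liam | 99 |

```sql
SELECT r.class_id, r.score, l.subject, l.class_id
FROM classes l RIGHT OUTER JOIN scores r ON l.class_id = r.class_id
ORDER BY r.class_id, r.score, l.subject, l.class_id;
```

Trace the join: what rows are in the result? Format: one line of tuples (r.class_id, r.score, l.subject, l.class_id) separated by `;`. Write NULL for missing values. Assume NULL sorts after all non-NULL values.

RIGHT JOIN keeps every row from `scores`; unmatched rows get NULL for `classes`'s columns.
Matching on l.class_id = r.class_id.
- class_id=6: no matching r row.
- class_id=5: 1 matching r row(s), so 1 row(s) emitted.
- class_id=3: no matching r row.
- 3 r row(s) had no l match → kept, l columns NULL.
After projecting and ordering:
r.class_id | r.score | l.subject | l.class_id
1 | 63 | NULL | NULL
1 | 81 | NULL | NULL
4 | 99 | NULL | NULL
5 | 81 | Phys | 5

(1, 63, NULL, NULL); (1, 81, NULL, NULL); (4, 99, NULL, NULL); (5, 81, Phys, 5)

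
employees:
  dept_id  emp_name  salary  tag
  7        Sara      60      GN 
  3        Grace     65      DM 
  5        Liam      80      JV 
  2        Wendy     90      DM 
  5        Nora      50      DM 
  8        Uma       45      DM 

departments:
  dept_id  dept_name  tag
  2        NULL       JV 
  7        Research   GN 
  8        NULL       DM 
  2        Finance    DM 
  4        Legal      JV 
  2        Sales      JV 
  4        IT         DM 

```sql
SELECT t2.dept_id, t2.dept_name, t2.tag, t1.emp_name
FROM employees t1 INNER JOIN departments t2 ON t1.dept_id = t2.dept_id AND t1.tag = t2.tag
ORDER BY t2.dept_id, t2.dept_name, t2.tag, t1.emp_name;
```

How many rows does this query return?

3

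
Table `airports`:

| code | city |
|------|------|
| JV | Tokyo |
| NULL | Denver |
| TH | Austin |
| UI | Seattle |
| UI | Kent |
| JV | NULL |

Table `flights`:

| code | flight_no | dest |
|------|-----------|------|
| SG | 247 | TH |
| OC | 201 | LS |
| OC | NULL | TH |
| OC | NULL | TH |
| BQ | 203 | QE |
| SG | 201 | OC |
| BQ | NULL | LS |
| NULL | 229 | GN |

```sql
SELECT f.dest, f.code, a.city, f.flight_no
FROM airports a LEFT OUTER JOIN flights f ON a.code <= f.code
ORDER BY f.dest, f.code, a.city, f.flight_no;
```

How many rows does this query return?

14

LEFT JOIN keeps every row from `airports`; unmatched rows get NULL for `flights`'s columns.
Matching on a.code <= f.code. A NULL in a compared column never satisfies the condition.
Matched pairs: 10; unmatched a rows kept: 4.
Total: 10 matched + 4 padded = 14 rows.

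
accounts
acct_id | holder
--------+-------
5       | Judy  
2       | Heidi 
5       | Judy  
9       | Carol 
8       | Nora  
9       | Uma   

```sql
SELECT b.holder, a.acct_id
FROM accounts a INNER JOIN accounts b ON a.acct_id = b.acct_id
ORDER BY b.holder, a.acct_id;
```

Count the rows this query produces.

INNER JOIN keeps only pairs where the ON condition holds.
Matching on a.acct_id = b.acct_id.
Matched pairs: 10.
Total: 10 rows.

10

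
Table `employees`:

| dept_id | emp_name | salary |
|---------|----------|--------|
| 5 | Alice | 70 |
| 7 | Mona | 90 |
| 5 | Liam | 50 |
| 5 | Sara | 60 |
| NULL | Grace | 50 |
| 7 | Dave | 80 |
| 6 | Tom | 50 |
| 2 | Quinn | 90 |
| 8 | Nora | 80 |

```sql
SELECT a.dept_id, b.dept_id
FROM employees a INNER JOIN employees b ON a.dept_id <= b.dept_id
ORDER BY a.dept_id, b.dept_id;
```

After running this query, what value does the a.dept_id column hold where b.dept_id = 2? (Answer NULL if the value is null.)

2

INNER JOIN keeps only pairs where the ON condition holds.
Matching on a.dept_id <= b.dept_id. A NULL in a compared column never satisfies the condition.
- a[0] dept_id=5 → 7 match(es) in b → 7 row(s).
- a[1] dept_id=7 → 3 match(es) in b → 3 row(s).
- a[2] dept_id=5 → 7 match(es) in b → 7 row(s).
- a[3] dept_id=5 → 7 match(es) in b → 7 row(s).
- a[4] dept_id=NULL → no match; dropped.
- a[5] dept_id=7 → 3 match(es) in b → 3 row(s).
- a[6] dept_id=6 → 4 match(es) in b → 4 row(s).
- a[7] dept_id=2 → 8 match(es) in b → 8 row(s).
- a[8] dept_id=8 → 1 match(es) in b → 1 row(s).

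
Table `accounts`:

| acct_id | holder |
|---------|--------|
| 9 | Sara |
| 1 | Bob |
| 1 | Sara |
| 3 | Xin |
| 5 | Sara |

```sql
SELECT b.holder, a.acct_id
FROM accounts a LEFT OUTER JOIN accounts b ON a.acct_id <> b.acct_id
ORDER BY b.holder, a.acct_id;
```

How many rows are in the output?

LEFT JOIN keeps every row from `accounts a`; unmatched rows get NULL for `accounts b`'s columns.
Matching on a.acct_id <> b.acct_id.
- a[0] acct_id=9 → 4 match(es) in b → 4 row(s).
- a[1] acct_id=1 → 3 match(es) in b → 3 row(s).
- a[2] acct_id=1 → 3 match(es) in b → 3 row(s).
- a[3] acct_id=3 → 4 match(es) in b → 4 row(s).
- a[4] acct_id=5 → 4 match(es) in b → 4 row(s).
Total: 18 rows.

18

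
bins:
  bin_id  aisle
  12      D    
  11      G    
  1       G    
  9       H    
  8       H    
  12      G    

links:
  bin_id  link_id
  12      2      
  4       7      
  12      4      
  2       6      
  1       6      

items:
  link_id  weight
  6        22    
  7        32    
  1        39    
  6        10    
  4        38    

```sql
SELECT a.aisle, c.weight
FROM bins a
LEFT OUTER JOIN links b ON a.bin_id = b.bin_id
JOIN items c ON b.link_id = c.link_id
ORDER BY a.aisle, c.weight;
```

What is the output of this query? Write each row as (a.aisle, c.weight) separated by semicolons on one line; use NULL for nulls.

(D, 38); (G, 10); (G, 22); (G, 38)

Step 1 — a LEFT JOIN b on bin_id → 8 row(s).
Then INNER JOIN `items c` on link_id: keep only rows whose b.link_id appears in c.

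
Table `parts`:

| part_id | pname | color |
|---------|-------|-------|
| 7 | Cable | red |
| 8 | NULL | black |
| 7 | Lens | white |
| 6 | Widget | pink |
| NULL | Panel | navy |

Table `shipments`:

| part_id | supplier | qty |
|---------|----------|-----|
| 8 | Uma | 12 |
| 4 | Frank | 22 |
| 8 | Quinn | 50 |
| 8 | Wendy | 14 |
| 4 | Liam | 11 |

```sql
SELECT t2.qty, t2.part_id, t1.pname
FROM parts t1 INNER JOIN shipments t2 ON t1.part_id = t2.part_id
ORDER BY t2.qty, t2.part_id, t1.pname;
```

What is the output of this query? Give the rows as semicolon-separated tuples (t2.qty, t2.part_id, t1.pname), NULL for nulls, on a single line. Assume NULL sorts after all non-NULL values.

(12, 8, NULL); (14, 8, NULL); (50, 8, NULL)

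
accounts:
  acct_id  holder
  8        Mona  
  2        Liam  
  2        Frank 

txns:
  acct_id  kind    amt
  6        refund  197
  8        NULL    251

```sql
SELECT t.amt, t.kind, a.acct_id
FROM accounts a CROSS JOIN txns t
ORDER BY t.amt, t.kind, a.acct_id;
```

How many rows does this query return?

CROSS JOIN pairs every row of `accounts` with every row of `txns`: 3 × 2 = 6 rows.

6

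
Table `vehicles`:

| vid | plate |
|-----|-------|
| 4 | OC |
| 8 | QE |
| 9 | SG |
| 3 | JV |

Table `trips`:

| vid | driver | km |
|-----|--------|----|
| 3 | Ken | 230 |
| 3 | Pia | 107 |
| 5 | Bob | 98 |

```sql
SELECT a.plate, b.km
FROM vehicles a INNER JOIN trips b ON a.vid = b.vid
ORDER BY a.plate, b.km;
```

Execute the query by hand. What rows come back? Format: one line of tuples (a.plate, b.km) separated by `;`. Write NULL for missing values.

(JV, 107); (JV, 230)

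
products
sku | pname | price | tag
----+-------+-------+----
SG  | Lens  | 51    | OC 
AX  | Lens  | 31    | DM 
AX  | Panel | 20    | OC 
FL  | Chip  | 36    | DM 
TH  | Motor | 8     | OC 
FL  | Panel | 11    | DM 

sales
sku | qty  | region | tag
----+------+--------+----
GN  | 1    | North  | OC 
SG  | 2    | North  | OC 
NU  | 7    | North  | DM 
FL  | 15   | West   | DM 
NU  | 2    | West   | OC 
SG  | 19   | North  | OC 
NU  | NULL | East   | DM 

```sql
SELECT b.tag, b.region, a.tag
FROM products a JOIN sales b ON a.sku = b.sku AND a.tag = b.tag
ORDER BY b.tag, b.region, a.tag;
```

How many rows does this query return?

INNER JOIN keeps only pairs where the ON condition holds.
Matching on a.sku = b.sku AND a.tag = b.tag.
Matched pairs: 4.
Total: 4 rows.

4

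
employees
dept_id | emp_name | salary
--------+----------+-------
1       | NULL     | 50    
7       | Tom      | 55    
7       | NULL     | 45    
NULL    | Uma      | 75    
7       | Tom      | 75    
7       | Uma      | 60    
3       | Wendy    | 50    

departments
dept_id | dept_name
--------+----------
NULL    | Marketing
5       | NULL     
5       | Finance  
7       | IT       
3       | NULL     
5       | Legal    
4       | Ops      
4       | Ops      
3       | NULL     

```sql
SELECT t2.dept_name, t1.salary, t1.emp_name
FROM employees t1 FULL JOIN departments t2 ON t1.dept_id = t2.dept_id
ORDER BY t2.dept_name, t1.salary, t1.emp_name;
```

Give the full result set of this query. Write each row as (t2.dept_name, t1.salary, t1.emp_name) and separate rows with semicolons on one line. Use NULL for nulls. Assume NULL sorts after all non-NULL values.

FULL OUTER JOIN keeps every row from both sides; unmatched rows get NULL for the other side's columns.
Matching on t1.dept_id = t2.dept_id. A NULL in a compared column never satisfies the condition.
Matched pairs: 6; unmatched t1 rows kept: 2; unmatched t2 rows kept: 6.

(Finance, NULL, NULL); (IT, 45, NULL); (IT, 55, Tom); (IT, 60, Uma); (IT, 75, Tom); (Legal, NULL, NULL); (Marketing, NULL, NULL); (Ops, NULL, NULL); (Ops, NULL, NULL); (NULL, 50, Wendy); (NULL, 50, Wendy); (NULL, 50, NULL); (NULL, 75, Uma); (NULL, NULL, NULL)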